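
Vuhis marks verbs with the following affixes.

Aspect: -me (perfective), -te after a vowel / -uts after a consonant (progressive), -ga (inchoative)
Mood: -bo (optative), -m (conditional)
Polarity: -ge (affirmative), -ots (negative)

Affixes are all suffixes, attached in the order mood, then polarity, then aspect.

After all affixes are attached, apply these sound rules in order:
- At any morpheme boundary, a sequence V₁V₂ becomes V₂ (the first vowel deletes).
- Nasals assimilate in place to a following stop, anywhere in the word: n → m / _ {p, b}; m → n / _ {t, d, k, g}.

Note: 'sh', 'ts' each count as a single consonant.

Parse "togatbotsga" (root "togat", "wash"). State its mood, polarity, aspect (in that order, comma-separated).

optative, negative, inchoative

Segment: togat-bo-ots-ga.
mood: -bo → optative.
polarity: -ots → negative.
aspect: -ga → inchoative.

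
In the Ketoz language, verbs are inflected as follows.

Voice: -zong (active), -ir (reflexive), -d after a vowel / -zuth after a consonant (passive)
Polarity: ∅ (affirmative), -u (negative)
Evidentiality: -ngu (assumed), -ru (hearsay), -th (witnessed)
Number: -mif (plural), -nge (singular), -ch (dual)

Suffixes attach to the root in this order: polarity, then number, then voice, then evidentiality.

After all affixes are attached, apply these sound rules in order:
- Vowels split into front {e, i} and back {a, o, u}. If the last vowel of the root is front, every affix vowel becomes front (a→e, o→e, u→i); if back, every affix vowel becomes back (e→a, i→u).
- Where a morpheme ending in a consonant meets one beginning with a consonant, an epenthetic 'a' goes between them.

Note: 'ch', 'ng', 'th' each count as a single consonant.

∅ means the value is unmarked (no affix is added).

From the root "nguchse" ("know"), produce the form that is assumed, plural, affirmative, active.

polarity = affirmative: zero marking, form stays nguchse.
Attach number plural -mif → nguchsemif.
Attach voice active -zong → nguchsemifzong.
Attach evidentiality assumed -ngu → nguchsemifzongngu.
Apply vowel harmony: nguchsemifzongngu → nguchsemifzengngi.
Apply epenthesis: nguchsemifzengngi → nguchsemifazengangi.

nguchsemifazengangi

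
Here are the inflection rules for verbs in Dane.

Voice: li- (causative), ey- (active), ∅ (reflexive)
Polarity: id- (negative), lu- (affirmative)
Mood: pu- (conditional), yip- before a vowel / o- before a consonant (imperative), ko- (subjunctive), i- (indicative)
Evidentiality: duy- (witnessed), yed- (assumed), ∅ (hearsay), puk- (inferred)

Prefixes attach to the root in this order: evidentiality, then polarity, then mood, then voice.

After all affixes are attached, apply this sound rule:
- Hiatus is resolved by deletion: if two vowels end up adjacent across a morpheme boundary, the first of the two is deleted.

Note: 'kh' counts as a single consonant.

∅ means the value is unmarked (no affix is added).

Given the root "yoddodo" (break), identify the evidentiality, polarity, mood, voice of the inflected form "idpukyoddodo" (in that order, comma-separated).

inferred, negative, indicative, reflexive

Segment: i-id-puk-yoddodo.
evidentiality: puk- → inferred.
polarity: id- → negative.
mood: i- → indicative.
voice: ∅ → reflexive.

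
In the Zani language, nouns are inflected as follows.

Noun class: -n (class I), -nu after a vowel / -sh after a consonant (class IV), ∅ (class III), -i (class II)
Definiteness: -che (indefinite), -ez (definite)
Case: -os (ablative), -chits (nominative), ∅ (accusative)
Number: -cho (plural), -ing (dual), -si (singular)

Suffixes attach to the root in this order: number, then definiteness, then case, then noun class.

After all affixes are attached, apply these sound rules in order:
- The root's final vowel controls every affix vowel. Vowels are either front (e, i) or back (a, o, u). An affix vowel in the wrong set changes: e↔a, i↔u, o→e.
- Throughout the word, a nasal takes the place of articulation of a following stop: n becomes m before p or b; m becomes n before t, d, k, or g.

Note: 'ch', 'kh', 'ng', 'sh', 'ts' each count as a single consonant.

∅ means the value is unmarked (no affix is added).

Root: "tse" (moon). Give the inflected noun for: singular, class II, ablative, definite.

Attach number singular -si → tsesi.
Attach definiteness definite -ez → tsesiez.
Attach case ablative -os → tsesiezos.
Attach noun class class II -i → tsesiezosi.
Apply vowel harmony: tsesiezosi → tsesiezesi.
Nasal assimilation: no change.

tsesiezesi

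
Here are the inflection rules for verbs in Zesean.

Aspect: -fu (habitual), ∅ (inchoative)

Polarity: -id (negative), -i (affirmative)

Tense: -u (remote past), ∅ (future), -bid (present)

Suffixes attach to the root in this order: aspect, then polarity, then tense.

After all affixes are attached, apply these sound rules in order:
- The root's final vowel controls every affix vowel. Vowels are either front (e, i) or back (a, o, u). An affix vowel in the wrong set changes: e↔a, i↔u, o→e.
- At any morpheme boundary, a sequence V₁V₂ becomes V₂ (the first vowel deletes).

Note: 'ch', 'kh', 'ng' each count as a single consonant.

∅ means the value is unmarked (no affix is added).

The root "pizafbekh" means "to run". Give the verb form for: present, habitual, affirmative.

pizafbekhfibid

Attach aspect habitual -fu → pizafbekhfu.
Attach polarity affirmative -i → pizafbekhfui.
Attach tense present -bid → pizafbekhfuibid.
Apply vowel harmony: pizafbekhfuibid → pizafbekhfiibid.
Apply vowel deletion: pizafbekhfiibid → pizafbekhfibid.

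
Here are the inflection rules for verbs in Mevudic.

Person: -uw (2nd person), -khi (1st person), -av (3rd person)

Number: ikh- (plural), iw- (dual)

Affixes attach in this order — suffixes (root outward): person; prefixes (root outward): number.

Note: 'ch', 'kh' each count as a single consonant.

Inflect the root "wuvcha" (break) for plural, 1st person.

Attach person 1st person -khi → wuvchakhi.
Attach number plural ikh- → ikhwuvchakhi.

ikhwuvchakhi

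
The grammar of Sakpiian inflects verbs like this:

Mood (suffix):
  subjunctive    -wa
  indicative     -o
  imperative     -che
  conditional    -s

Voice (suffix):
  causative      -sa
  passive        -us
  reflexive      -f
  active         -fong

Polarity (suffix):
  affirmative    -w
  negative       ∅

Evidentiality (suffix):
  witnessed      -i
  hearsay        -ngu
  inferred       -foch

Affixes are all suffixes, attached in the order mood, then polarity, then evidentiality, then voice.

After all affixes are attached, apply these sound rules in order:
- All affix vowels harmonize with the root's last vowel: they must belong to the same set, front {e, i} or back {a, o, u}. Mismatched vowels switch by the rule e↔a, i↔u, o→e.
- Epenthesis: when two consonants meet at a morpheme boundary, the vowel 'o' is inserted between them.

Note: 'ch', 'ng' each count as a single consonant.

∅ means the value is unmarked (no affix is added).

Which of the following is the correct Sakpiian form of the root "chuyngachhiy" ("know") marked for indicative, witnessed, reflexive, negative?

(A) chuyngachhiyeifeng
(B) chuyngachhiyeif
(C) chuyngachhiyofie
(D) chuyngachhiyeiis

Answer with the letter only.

Attach mood indicative -o → chuyngachhiyo.
polarity = negative: zero marking, form stays chuyngachhiyo.
Attach evidentiality witnessed -i → chuyngachhiyoi.
Attach voice reflexive -f → chuyngachhiyoif.
Apply vowel harmony: chuyngachhiyoif → chuyngachhiyeif.
Epenthesis: no change.
So the correct form is chuyngachhiyeif, option (B).
(D) chuyngachhiyeiis is wrong: it uses passive instead of reflexive for voice.
(C) chuyngachhiyofie is wrong: it has the affixes in the wrong order.
(A) chuyngachhiyeifeng is wrong: it uses active instead of reflexive for voice.

B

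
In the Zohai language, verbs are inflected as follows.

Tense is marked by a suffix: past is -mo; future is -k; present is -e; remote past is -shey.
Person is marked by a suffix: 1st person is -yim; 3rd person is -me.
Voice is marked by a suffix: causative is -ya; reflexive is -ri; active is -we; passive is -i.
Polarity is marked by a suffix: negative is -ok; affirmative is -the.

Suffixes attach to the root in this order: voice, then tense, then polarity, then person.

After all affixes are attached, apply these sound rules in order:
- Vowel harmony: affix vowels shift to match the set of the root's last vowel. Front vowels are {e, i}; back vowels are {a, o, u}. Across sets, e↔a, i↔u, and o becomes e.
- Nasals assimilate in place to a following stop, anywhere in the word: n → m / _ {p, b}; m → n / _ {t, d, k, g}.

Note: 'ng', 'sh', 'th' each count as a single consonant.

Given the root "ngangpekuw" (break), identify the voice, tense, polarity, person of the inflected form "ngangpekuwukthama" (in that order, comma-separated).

Segment: ngangpekuw-i-k-the-me.
voice: -i → passive.
tense: -k → future.
polarity: -the → affirmative.
person: -me → 3rd person.

passive, future, affirmative, 3rd person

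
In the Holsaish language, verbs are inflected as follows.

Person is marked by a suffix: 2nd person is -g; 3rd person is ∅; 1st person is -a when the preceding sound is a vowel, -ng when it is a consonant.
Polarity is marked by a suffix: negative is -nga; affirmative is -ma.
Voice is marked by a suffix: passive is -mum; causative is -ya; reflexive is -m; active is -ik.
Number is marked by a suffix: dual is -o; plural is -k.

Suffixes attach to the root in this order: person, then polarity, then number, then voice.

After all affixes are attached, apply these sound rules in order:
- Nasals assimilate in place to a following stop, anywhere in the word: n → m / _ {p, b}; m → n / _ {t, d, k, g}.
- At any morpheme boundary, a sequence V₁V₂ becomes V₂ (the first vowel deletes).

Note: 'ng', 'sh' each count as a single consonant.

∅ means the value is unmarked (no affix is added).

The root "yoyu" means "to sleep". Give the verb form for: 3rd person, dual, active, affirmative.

person = 3rd person: zero marking, form stays yoyu.
Attach polarity affirmative -ma → yoyuma.
Attach number dual -o → yoyumao.
Attach voice active -ik → yoyumaoik.
Nasal assimilation: no change.
Apply vowel deletion: yoyumaoik → yoyumik.

yoyumik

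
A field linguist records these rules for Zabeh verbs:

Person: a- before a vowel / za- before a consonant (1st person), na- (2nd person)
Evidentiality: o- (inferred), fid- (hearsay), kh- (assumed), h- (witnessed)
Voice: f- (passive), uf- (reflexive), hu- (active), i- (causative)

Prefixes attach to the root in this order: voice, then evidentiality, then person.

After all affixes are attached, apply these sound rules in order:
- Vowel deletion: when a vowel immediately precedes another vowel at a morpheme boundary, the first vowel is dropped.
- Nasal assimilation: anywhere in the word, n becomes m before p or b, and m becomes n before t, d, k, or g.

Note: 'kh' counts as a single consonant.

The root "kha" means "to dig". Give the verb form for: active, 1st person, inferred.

ohukha

Attach voice active hu- → hukha.
Attach evidentiality inferred o- → ohukha.
Attach person 1st person a- (before vowel 'o') → aohukha.
Apply vowel deletion: aohukha → ohukha.
Nasal assimilation: no change.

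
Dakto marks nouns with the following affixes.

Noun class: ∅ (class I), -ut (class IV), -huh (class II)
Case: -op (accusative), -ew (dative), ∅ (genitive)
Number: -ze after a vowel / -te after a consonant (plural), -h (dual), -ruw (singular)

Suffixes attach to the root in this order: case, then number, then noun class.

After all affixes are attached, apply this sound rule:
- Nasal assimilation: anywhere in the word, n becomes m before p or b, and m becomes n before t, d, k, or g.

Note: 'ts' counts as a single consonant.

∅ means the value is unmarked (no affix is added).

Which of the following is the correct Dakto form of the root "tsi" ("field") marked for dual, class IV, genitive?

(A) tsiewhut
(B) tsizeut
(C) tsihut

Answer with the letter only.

case = genitive: zero marking, form stays tsi.
Attach number dual -h → tsih.
Attach noun class class IV -ut → tsihut.
Nasal assimilation: no change.
So the correct form is tsihut, option (C).
(A) tsiewhut is wrong: it uses dative instead of genitive for case.
(B) tsizeut is wrong: it uses plural instead of dual for number.

C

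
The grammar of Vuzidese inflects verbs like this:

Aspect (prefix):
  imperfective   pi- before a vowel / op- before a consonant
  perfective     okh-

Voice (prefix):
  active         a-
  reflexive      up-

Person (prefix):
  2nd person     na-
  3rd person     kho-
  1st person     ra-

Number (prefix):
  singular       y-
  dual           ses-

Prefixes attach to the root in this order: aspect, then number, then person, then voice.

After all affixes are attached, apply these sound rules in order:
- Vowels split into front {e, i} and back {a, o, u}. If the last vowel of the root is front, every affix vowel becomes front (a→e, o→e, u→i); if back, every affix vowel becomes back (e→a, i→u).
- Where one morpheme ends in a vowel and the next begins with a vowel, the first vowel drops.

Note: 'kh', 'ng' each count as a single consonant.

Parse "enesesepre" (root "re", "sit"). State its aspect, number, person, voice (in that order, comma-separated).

Segment: a-na-ses-op-re.
aspect: pi/op- → imperfective.
number: ses- → dual.
person: na- → 2nd person.
voice: a- → active.

imperfective, dual, 2nd person, active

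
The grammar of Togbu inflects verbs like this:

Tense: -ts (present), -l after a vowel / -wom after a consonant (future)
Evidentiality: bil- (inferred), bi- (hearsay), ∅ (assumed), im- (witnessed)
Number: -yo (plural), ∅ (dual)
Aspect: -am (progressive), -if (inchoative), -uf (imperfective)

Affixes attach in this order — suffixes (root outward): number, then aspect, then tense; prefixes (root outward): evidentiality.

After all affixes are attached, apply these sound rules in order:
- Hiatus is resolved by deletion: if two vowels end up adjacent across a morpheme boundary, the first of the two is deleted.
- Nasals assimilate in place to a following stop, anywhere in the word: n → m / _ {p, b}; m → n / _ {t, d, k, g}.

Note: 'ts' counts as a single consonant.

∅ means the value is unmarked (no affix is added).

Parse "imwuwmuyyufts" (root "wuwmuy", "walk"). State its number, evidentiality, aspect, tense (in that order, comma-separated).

Segment: im-wuwmuy-yo-uf-ts.
number: -yo → plural.
evidentiality: im- → witnessed.
aspect: -uf → imperfective.
tense: -ts → present.

plural, witnessed, imperfective, present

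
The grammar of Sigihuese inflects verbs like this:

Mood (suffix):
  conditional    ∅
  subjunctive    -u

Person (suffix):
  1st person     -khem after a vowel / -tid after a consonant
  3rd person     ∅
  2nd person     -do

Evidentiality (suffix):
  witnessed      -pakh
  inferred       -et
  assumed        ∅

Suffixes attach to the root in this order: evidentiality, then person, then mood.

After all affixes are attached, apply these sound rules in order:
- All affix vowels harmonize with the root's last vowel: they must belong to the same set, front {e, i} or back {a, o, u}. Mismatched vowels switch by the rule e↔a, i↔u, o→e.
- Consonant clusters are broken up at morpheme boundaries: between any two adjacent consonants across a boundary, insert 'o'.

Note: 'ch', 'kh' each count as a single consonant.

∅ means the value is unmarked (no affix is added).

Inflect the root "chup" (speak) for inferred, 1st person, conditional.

chupatotud

Attach evidentiality inferred -et → chupet.
Attach person 1st person -tid (after consonant 't') → chupettid.
mood = conditional: zero marking, form stays chupettid.
Apply vowel harmony: chupettid → chupattud.
Apply epenthesis: chupattud → chupatotud.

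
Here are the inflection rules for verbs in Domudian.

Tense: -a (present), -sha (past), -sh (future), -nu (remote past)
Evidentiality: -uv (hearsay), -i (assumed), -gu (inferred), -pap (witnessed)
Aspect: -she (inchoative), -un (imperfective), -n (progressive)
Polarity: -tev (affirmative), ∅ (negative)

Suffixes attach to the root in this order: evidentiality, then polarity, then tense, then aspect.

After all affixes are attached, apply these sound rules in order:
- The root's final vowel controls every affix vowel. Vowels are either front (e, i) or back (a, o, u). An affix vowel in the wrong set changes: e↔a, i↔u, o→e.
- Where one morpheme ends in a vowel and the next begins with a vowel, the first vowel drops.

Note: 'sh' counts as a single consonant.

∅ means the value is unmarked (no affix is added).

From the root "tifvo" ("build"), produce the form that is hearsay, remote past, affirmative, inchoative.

tifvuvtavnusha

Attach evidentiality hearsay -uv → tifvouv.
Attach polarity affirmative -tev → tifvouvtev.
Attach tense remote past -nu → tifvouvtevnu.
Attach aspect inchoative -she → tifvouvtevnushe.
Apply vowel harmony: tifvouvtevnushe → tifvouvtavnusha.
Apply vowel deletion: tifvouvtavnusha → tifvuvtavnusha.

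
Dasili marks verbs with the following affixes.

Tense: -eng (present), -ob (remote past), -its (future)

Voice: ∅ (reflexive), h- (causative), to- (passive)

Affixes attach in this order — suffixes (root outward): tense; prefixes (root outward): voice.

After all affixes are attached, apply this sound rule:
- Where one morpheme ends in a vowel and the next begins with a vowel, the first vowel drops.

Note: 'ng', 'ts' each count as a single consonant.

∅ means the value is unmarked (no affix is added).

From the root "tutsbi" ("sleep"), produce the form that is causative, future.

Attach voice causative h- → htutsbi.
Attach tense future -its → htutsbiits.
Apply vowel deletion: htutsbiits → htutsbits.

htutsbits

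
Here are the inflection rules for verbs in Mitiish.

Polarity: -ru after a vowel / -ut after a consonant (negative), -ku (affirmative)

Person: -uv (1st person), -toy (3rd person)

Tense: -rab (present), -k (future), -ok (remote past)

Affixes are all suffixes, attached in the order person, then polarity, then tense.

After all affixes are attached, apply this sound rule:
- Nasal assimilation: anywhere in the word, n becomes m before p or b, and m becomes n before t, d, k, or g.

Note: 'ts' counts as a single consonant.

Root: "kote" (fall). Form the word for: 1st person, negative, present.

koteuvutrab

Attach person 1st person -uv → koteuv.
Attach polarity negative -ut (after consonant 'v') → koteuvut.
Attach tense present -rab → koteuvutrab.
Nasal assimilation: no change.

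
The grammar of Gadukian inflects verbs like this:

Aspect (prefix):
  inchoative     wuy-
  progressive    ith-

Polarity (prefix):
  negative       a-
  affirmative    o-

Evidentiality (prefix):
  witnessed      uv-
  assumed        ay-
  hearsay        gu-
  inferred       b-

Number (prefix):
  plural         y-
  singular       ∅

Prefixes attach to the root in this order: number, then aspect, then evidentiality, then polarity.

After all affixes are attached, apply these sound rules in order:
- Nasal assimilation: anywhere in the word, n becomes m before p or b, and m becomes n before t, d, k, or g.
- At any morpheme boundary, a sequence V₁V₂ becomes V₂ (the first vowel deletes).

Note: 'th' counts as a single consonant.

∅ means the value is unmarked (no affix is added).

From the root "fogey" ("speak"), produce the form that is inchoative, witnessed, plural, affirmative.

Attach number plural y- → yfogey.
Attach aspect inchoative wuy- → wuyyfogey.
Attach evidentiality witnessed uv- → uvwuyyfogey.
Attach polarity affirmative o- → ouvwuyyfogey.
Nasal assimilation: no change.
Apply vowel deletion: ouvwuyyfogey → uvwuyyfogey.

uvwuyyfogey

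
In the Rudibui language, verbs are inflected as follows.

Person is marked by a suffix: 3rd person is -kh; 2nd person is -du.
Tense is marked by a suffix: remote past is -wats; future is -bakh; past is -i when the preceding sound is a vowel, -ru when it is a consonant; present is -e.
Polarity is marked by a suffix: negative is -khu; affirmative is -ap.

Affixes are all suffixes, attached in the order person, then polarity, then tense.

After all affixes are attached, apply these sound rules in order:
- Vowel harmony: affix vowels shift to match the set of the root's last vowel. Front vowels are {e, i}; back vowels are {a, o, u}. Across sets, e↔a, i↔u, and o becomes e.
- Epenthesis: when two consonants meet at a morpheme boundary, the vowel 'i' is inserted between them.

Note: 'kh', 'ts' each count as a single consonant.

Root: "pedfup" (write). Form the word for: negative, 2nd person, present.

Attach person 2nd person -du → pedfupdu.
Attach polarity negative -khu → pedfupdukhu.
Attach tense present -e → pedfupdukhue.
Apply vowel harmony: pedfupdukhue → pedfupdukhua.
Apply epenthesis: pedfupdukhua → pedfupidukhua.

pedfupidukhua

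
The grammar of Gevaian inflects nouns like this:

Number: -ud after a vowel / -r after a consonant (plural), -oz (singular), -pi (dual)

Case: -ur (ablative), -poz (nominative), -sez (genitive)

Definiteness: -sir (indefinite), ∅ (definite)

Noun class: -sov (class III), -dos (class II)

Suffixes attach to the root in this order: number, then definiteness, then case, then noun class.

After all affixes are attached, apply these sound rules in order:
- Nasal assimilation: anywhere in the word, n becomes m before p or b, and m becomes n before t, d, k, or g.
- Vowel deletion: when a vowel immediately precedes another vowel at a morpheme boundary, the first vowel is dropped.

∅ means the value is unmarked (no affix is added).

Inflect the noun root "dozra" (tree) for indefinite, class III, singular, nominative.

Attach number singular -oz → dozraoz.
Attach definiteness indefinite -sir → dozraozsir.
Attach case nominative -poz → dozraozsirpoz.
Attach noun class class III -sov → dozraozsirpozsov.
Nasal assimilation: no change.
Apply vowel deletion: dozraozsirpozsov → dozrozsirpozsov.

dozrozsirpozsov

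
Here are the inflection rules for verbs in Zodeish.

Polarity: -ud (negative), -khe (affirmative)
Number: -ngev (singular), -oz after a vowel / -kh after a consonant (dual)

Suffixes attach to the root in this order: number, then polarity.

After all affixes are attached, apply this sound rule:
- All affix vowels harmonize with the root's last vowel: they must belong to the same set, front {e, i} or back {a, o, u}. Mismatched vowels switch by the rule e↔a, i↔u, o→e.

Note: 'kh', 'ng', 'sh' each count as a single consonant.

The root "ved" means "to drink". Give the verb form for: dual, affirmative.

Attach number dual -kh (after consonant 'd') → vedkh.
Attach polarity affirmative -khe → vedkhkhe.
Vowel harmony: no change.

vedkhkhe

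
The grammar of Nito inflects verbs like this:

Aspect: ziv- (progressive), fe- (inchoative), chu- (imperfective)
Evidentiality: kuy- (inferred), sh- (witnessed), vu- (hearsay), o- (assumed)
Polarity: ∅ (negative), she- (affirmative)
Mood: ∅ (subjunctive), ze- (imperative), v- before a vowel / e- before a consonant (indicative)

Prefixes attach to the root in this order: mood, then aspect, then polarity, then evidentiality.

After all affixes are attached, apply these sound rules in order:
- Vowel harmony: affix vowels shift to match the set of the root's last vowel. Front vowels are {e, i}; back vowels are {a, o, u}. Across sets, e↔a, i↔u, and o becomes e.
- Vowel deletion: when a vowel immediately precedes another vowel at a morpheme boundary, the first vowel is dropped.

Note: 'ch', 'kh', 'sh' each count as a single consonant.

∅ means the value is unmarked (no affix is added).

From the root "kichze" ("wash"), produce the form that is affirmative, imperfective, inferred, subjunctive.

kiyshechikichze

mood = subjunctive: zero marking, form stays kichze.
Attach aspect imperfective chu- → chukichze.
Attach polarity affirmative she- → shechukichze.
Attach evidentiality inferred kuy- → kuyshechukichze.
Apply vowel harmony: kuyshechukichze → kiyshechikichze.
Vowel deletion: no change.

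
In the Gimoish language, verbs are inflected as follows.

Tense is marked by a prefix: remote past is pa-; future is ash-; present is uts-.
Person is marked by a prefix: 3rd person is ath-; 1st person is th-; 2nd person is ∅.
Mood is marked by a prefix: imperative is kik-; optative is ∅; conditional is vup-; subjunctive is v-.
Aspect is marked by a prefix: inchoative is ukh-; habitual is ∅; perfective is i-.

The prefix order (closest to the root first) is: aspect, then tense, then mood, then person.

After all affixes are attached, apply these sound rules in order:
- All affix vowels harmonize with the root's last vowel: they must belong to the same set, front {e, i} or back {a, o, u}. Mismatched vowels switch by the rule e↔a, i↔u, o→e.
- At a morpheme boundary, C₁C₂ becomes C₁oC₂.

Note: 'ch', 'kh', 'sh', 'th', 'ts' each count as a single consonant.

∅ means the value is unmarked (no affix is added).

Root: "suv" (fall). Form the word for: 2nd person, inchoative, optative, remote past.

Attach aspect inchoative ukh- → ukhsuv.
Attach tense remote past pa- → paukhsuv.
mood = optative: zero marking, form stays paukhsuv.
person = 2nd person: zero marking, form stays paukhsuv.
Vowel harmony: no change.
Apply epenthesis: paukhsuv → paukhosuv.

paukhosuv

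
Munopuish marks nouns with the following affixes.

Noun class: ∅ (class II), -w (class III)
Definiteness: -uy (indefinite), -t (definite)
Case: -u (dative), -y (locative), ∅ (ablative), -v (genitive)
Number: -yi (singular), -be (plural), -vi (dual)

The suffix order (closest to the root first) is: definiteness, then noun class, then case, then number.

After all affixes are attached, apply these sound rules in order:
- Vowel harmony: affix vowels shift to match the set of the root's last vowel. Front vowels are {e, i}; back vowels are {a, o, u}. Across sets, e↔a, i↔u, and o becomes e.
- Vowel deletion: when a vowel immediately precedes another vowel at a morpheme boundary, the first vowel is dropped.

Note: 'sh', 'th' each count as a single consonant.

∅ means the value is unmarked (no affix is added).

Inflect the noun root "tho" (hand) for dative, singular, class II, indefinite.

thuyuyu

Attach definiteness indefinite -uy → thouy.
noun class = class II: zero marking, form stays thouy.
Attach case dative -u → thouyu.
Attach number singular -yi → thouyuyi.
Apply vowel harmony: thouyuyi → thouyuyu.
Apply vowel deletion: thouyuyu → thuyuyu.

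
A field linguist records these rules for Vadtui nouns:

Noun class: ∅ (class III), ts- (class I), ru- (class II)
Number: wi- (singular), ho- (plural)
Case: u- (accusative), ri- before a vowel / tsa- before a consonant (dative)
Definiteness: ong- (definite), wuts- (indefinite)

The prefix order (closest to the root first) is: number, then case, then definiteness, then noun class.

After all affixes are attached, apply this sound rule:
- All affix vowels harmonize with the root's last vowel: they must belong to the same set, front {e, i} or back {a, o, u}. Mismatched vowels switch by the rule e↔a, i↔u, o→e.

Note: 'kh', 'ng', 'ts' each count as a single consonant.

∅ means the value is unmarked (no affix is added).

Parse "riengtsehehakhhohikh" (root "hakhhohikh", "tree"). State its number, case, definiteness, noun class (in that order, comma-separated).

plural, dative, definite, class II

Segment: ru-ong-tsa-ho-hakhhohikh.
number: ho- → plural.
case: ri/tsa- → dative.
definiteness: ong- → definite.
noun class: ru- → class II.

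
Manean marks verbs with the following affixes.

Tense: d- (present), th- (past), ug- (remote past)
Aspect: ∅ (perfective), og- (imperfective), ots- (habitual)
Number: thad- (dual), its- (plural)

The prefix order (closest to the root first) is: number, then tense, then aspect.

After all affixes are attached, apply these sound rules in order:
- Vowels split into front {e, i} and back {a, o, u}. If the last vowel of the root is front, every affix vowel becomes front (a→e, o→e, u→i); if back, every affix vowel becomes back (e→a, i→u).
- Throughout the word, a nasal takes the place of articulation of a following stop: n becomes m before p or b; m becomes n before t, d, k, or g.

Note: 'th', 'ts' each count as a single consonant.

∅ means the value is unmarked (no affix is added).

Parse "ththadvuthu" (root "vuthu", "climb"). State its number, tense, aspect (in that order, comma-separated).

dual, past, perfective

Segment: th-thad-vuthu.
number: thad- → dual.
tense: th- → past.
aspect: ∅ → perfective.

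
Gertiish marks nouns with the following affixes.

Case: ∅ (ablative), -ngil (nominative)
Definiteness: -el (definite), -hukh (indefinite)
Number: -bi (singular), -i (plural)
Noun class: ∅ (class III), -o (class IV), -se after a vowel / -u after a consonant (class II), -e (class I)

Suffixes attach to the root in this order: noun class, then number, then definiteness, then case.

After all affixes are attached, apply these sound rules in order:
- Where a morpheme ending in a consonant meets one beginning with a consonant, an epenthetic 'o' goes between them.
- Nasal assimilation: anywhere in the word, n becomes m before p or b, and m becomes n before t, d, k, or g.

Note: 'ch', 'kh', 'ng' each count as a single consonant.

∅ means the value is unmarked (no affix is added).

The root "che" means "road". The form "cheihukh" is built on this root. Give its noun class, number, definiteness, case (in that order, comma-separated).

Segment: che-i-hukh.
noun class: ∅ → class III.
number: -i → plural.
definiteness: -hukh → indefinite.
case: ∅ → ablative.

class III, plural, indefinite, ablative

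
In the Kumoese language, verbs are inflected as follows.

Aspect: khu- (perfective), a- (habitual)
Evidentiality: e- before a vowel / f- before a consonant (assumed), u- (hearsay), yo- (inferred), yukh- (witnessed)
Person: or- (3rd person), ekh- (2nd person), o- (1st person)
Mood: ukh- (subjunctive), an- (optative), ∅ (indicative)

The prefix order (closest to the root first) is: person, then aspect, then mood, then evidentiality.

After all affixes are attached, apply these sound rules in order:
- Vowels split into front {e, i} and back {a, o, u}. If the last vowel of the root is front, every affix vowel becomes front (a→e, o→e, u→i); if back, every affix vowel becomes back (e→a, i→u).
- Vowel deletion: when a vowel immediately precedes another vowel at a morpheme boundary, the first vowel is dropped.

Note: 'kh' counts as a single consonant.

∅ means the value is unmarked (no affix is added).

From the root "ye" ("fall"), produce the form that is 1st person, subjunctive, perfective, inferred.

yikhkheye

Attach person 1st person o- → oye.
Attach aspect perfective khu- → khuoye.
Attach mood subjunctive ukh- → ukhkhuoye.
Attach evidentiality inferred yo- → youkhkhuoye.
Apply vowel harmony: youkhkhuoye → yeikhkhieye.
Apply vowel deletion: yeikhkhieye → yikhkheye.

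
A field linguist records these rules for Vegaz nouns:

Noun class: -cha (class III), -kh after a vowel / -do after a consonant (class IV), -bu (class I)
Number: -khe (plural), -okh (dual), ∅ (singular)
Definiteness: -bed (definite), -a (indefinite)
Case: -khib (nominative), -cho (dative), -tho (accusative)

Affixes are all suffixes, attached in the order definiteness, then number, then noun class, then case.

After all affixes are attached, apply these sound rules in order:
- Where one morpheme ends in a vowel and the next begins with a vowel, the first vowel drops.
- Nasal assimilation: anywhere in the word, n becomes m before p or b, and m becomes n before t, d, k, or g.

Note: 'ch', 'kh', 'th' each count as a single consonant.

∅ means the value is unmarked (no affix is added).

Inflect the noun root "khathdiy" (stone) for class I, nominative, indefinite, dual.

Attach definiteness indefinite -a → khathdiya.
Attach number dual -okh → khathdiyaokh.
Attach noun class class I -bu → khathdiyaokhbu.
Attach case nominative -khib → khathdiyaokhbukhib.
Apply vowel deletion: khathdiyaokhbukhib → khathdiyokhbukhib.
Nasal assimilation: no change.

khathdiyokhbukhib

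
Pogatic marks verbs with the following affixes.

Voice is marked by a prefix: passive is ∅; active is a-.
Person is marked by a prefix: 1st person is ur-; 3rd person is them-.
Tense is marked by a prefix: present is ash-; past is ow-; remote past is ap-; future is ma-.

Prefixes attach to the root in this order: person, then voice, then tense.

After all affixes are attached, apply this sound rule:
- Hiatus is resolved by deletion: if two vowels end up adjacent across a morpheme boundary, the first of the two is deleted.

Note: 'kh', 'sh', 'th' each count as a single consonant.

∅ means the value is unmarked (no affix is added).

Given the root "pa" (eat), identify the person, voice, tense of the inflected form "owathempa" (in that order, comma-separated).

Segment: ow-a-them-pa.
person: them- → 3rd person.
voice: a- → active.
tense: ow- → past.

3rd person, active, past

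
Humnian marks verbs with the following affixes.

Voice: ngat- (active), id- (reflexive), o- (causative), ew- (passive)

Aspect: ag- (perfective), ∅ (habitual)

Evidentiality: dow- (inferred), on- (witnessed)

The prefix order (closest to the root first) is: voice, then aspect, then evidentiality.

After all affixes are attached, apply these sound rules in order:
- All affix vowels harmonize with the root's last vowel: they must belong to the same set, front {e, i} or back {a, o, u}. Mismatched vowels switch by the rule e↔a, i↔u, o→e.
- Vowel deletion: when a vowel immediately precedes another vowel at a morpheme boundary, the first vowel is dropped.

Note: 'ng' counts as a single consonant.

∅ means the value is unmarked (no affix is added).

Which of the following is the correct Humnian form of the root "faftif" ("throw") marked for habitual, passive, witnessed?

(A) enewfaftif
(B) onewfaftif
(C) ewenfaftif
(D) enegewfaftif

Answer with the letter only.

Attach voice passive ew- → ewfaftif.
aspect = habitual: zero marking, form stays ewfaftif.
Attach evidentiality witnessed on- → onewfaftif.
Apply vowel harmony: onewfaftif → enewfaftif.
Vowel deletion: no change.
So the correct form is enewfaftif, option (A).
(B) onewfaftif is wrong: it fails to apply the sound rule(s).
(C) ewenfaftif is wrong: it has the affixes in the wrong order.
(D) enegewfaftif is wrong: it uses perfective instead of habitual for aspect.

A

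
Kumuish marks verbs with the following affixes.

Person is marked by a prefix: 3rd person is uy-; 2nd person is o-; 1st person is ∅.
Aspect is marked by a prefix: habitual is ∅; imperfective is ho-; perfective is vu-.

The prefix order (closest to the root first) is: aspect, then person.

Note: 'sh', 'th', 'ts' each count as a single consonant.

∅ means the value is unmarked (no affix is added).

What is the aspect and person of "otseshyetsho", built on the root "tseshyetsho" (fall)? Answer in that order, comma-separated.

Segment: o-tseshyetsho.
aspect: ∅ → habitual.
person: o- → 2nd person.

habitual, 2nd person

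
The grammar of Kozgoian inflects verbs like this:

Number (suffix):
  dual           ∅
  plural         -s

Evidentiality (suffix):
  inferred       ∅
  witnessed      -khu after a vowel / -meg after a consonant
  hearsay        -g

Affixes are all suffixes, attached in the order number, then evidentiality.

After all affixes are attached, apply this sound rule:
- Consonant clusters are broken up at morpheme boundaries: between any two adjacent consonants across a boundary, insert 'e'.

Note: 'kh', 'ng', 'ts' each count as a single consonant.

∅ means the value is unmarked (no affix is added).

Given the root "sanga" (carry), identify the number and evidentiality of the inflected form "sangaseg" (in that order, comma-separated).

Segment: sanga-s-g.
number: -s → plural.
evidentiality: -g → hearsay.

plural, hearsay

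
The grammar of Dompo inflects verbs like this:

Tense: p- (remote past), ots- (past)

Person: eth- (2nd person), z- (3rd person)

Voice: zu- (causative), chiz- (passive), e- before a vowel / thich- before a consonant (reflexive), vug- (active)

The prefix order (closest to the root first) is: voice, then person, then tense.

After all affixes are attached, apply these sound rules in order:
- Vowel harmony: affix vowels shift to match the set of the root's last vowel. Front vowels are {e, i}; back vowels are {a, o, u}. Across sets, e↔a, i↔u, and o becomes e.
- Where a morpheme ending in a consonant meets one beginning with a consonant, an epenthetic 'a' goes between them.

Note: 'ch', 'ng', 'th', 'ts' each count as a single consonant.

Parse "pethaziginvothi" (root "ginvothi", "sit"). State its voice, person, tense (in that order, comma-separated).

causative, 2nd person, remote past

Segment: p-eth-zu-ginvothi.
voice: zu- → causative.
person: eth- → 2nd person.
tense: p- → remote past.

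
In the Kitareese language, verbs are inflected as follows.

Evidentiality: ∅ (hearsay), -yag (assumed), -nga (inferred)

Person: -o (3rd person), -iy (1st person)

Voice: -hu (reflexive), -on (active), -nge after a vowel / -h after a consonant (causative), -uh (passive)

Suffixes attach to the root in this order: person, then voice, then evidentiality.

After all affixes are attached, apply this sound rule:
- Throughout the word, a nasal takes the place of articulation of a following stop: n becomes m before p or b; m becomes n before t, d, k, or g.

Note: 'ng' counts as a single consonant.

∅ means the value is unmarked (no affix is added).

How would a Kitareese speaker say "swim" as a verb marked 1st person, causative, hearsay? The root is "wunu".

wunuiyh

Attach person 1st person -iy → wunuiy.
Attach voice causative -h (after consonant 'y') → wunuiyh.
evidentiality = hearsay: zero marking, form stays wunuiyh.
Nasal assimilation: no change.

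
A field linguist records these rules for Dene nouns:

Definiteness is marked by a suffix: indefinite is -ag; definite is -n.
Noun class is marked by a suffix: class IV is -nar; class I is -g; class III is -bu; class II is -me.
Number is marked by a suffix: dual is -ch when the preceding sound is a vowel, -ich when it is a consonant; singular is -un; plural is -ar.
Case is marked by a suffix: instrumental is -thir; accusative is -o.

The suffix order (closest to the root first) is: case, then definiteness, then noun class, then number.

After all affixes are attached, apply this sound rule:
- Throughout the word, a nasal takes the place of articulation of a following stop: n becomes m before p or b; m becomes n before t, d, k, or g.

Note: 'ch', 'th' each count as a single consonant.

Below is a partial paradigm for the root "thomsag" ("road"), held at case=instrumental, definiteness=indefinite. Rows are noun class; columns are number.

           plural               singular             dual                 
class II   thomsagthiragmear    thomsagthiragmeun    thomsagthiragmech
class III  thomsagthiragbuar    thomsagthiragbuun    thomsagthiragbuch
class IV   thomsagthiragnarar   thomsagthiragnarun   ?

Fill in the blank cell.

thomsagthiragnarich

Attach case instrumental -thir → thomsagthir.
Attach definiteness indefinite -ag → thomsagthirag.
Attach noun class class IV -nar → thomsagthiragnar.
Attach number dual -ich (after consonant 'r') → thomsagthiragnarich.
Nasal assimilation: no change.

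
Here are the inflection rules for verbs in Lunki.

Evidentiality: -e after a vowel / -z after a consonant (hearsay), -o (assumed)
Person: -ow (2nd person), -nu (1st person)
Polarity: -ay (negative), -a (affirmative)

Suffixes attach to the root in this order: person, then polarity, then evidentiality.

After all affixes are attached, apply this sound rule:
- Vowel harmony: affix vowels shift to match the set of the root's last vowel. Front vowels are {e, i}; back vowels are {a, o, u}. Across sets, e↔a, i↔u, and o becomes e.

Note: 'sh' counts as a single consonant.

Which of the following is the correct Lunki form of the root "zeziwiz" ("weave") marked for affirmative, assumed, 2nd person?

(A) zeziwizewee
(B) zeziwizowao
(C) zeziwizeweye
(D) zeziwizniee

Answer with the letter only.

A

Attach person 2nd person -ow → zeziwizow.
Attach polarity affirmative -a → zeziwizowa.
Attach evidentiality assumed -o → zeziwizowao.
Apply vowel harmony: zeziwizowao → zeziwizewee.
So the correct form is zeziwizewee, option (A).
(C) zeziwizeweye is wrong: it uses negative instead of affirmative for polarity.
(B) zeziwizowao is wrong: it fails to apply the sound rule(s).
(D) zeziwizniee is wrong: it uses 1st person instead of 2nd person for person.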